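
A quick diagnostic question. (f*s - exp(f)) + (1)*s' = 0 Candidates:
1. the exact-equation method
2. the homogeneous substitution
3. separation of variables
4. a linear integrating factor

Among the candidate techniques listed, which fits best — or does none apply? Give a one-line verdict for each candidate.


Best approach: a linear integrating factor — the unknown enters only to the first power against a nonzero forcing term — the integrating-factor template applies directly.
- the exact-equation method — no potential function has this form as its differential, as written.
- the homogeneous substitution — the ratio of the variables does not determine the slope.
- separation of variables — no algebra isolates the independent variable on one side and the unknown on the other.
- a linear integrating factor: yes, a natural case for it.


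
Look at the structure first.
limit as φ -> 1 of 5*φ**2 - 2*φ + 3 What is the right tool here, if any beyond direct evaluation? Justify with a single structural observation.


Diagnosis: no special technique — no denominator vanishes and nothing blows up at 1: direct substitution is the whole computation.


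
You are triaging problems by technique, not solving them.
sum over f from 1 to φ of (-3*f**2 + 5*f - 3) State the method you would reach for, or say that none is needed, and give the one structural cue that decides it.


Verdict: no special technique — every summand is a constant multiple of a power of f — apply the standard power-sum identities one degree at a time.


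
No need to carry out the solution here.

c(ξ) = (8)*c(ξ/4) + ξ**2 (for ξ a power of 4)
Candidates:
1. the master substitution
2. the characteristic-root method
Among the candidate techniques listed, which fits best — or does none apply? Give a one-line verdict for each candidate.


Diagnosis: the master substitution — a divide-and-conquer shape: argument ξ/4, so change variables with ξ = 4^m and solve the linear version.
- the master substitution: yes, a natural case for it.
- the characteristic-root method: the recursion divides its index rather than shifting it — outside the constant-shift family the root method covers.


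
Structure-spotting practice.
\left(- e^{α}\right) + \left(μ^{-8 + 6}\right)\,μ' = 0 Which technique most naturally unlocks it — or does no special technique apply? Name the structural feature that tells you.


Method: separation of variables — all dependence on the two variables factors apart, the defining separable shape. The equation is exact as it stands too — a potential function exists — though separation reads the split structure directly.


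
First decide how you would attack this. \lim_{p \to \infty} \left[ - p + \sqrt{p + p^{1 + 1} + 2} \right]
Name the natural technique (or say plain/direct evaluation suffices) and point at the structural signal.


Verdict: conjugate multiplication — infinity minus infinity with a radical in play — multiply by the conjugate so the divergences of \sqrt{p + p^{1 + 1} + 2} and p annihilate.


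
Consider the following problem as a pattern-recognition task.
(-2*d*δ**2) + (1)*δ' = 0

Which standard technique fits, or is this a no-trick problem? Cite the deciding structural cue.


Diagnosis: separation of variables — all dependence on the two variables factors apart, the defining separable shape.


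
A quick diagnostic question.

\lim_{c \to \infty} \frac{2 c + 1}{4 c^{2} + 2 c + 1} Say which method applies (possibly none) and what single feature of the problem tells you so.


Diagnosis: dominant-term comparison — growth-rate triage: the leading powers of c decide the limit, everything else is noise. Viewed as a single quotient this is an ∞/∞ form — an at-infinity application of l'Hôpital's rule would also resolve it; comparing leading growth reads the answer without differentiating.


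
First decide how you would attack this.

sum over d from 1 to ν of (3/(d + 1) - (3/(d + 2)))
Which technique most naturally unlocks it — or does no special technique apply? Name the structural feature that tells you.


Method: telescoping — each term adds 3/(d + 1) and subtracts the same expression advanced one index; that subtracted piece cancels against the next term's added copy — only the boundary terms survive.


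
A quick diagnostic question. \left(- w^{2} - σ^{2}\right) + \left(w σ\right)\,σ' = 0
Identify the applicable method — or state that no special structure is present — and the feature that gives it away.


Best approach: the homogeneous substitution — the slope's numerator and denominator have matching total degree, so it depends only on σ/w and the ratio substitution collapses it. A Bernoulli substitution is a fair alternative on this equation directly; the homogeneous reading takes it as given.


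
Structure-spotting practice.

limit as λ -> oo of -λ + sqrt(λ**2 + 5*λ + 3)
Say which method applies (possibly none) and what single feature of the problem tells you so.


Technique: conjugate multiplication — both pieces blow up but their difference is finite; the conjugate trick rationalizes sqrt(λ**2 + 5*λ + 3) - λ.


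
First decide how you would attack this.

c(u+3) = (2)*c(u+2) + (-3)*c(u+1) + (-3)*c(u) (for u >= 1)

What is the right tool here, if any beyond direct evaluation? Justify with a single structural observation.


Verdict: the characteristic-root method — this is the constant-coefficient homogeneous case — the whole solution in u reduces to a polynomial's roots.


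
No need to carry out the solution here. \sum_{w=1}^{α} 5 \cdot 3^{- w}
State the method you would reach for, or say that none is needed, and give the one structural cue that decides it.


Diagnosis: the geometric series formula — consecutive terms stand in a fixed index-free ratio — the geometric sum formula closes it.


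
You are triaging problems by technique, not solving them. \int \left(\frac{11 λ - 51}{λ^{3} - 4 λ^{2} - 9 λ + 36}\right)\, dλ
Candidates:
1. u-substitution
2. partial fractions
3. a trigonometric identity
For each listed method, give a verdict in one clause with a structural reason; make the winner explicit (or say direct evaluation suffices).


Diagnosis: partial fractions — break λ^{3} - 4 λ^{2} - 9 λ + 36 into its roots and the integral splits into logarithm-sized bites.
- u-substitution: no subexpression of the integrand serves as a whole-integral substitution inner — individual terms may offer their own, but none carries its derivative as a factor of the full integrand; a working change of variable would have to be constructed from outside the expression.
- partial fractions: applicable, and directly so.
- a trigonometric identity: there is no trigonometric structure at all — the integrand carries no sine or cosine to rewrite.


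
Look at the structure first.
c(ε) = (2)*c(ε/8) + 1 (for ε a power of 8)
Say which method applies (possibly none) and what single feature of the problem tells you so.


Method: the master substitution — treat m = log base 8 of ε as the new clock: one recursion step advances m by one while ε scales by 8.


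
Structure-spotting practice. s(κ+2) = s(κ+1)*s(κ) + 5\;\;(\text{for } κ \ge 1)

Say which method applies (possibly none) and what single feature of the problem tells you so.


Verdict: no special technique — each new value is a nonlinear function of earlier ones — scaling arguments and superposition both fail.


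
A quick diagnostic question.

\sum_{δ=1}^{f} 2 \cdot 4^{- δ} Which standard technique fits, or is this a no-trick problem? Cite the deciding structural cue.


Diagnosis: the geometric series formula — consecutive terms stand in a fixed index-free ratio — the geometric sum formula closes it.


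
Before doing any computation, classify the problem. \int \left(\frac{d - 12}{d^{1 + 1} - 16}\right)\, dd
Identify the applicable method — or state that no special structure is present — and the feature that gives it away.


Technique: partial fractions — the bottom factors while the top stays lower-degree — split into simple fractions and integrate piece by piece.


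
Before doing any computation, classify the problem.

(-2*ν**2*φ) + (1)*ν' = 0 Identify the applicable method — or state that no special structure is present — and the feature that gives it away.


Diagnosis: separation of variables — solved for the derivative, the right side splits multiplicatively into a function of each variable alone — divide and integrate each side.


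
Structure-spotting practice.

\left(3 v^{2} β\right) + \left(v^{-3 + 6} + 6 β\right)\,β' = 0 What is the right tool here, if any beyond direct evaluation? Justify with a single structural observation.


Best approach: the exact-equation method — equality of cross partials is the green light — assemble the potential function term by term.


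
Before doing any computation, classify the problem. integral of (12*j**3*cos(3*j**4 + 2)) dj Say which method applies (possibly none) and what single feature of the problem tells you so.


Best approach: u-substitution — the only nontrivial dependence routes through 3*j**4 + 2, whose derivative supplies the leftover factor up to a constant multiple — u = 3*j**4 + 2 flattens it.


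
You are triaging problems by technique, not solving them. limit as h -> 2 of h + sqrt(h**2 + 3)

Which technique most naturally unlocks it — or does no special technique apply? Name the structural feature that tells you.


Diagnosis: no special technique — no zero denominators, no indeterminate clash at 2 — substitute and read off the value.


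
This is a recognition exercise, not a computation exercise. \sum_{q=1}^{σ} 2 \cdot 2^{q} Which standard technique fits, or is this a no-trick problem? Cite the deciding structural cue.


Diagnosis: the geometric series formula — consecutive terms stand in a fixed index-free ratio — the geometric sum formula closes it.


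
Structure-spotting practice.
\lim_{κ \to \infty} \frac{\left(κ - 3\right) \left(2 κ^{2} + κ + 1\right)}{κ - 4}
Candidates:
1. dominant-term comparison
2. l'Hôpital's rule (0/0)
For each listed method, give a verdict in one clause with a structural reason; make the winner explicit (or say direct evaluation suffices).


Diagnosis: dominant-term comparison — at large κ only the top-degree terms survive; compare the leading terms and the limit falls out.
- dominant-term comparison — applies; the problem has the shape this method handles.
- l'Hôpital's rule (0/0): as a single quotient the expression runs to ∞/∞ at the limit point — an at-infinity form of the rule would apply, though the leading-growth comparison is the direct reading.


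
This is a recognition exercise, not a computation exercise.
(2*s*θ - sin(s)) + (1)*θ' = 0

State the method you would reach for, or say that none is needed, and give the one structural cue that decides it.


Technique: a linear integrating factor — linear in the unknown with genuine forcing: multiply through by the exponential of the integrated coefficient and the left side closes into one derivative.


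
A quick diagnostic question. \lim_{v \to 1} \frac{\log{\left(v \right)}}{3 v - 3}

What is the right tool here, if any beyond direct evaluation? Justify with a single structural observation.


Method: l'Hôpital's rule (0/0) — plug in 1: top and bottom both hit zero, so differentiate each and retry. Known elementary limits would finish this too — the rule just bypasses the case analysis.


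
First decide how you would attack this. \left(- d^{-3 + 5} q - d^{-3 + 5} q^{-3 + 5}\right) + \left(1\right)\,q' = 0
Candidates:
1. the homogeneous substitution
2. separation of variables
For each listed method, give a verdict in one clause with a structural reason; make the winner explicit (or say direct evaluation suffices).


Technique: separation of variables — solved for the derivative, the right side splits multiplicatively into a function of each variable alone — divide and integrate each side. Rearranged, this also fits the Bernoulli template directly; separation reads the product structure as given.
- the homogeneous substitution — the slope does not depend on the ratio of the variables alone.
- separation of variables — yes, a natural case for it.


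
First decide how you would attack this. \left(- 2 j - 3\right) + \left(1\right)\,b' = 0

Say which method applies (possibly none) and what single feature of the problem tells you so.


Technique: no special technique — solved for the derivative, b never appears on the right — this is a direct integration in j, not a differential-equations problem at heart.


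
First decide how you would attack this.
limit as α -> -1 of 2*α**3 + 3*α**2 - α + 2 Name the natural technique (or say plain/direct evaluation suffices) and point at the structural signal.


Technique: no special technique — the function is continuous at -1; evaluation is itself the limit, no machinery required.


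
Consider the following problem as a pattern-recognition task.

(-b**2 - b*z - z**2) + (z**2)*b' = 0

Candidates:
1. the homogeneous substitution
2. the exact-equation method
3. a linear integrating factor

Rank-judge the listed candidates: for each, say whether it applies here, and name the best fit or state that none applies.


Best approach: the homogeneous substitution — the slope is degree-zero homogeneous: the ratio substitution v = b/z collapses it.
- the homogeneous substitution: applicable, and directly so.
- the exact-equation method — the cross partial derivatives disagree, so no single potential exists.
- a linear integrating factor — a nonlinear term in the unknown puts this outside the integrating-factor template.


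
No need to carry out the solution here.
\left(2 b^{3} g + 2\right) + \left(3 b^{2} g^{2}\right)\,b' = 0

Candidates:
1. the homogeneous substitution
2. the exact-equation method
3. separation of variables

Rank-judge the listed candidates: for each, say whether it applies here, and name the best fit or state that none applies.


Technique: the exact-equation method — d/db of 2 b^{3} g + 2 equals d/dg of 3 b^{2} g^{2}: the form is a total differential of one potential — integrate it exactly.
- the homogeneous substitution: the ratio of the variables does not determine the slope.
- the exact-equation method — applicable, and directly so.
- separation of variables: the two dependences are entangled, not a clean product of one-variable pieces.


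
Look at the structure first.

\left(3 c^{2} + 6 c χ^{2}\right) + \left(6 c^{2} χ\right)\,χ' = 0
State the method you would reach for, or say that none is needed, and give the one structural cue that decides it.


Method: the exact-equation method — equality of cross partials is the green light — assemble the potential function term by term.


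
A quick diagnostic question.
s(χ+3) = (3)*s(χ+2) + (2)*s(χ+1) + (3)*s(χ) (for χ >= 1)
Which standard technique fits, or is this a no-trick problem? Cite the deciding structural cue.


Diagnosis: the characteristic-root method — linear, homogeneous, constant coefficients: solutions of the form r^χ exist — find the roots of the characteristic polynomial.


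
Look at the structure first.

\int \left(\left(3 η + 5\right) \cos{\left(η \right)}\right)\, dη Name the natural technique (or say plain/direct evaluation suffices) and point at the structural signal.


Method: integration by parts — differentiate 3 η + 5, integrate \cos{\left(η \right)}: each pass lowers the polynomial degree, so parts terminates.


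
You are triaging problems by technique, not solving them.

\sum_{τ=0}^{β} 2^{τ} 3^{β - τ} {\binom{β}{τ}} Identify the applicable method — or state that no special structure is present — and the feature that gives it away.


Technique: the binomial theorem — the binomial coefficients weight matched powers of 2 and 3, which is exactly the expansion of a binomial power.


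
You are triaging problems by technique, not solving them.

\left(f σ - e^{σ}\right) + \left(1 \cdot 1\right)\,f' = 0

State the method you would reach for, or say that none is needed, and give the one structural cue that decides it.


Diagnosis: a linear integrating factor — arrange it as f' + σ·f = (the forcing term) and the integrating factor does the rest.


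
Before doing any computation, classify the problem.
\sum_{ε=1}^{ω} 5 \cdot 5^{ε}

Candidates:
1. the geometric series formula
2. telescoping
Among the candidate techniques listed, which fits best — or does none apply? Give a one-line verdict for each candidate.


Technique: the geometric series formula — each summand is the previous one scaled by 5; that constant multiplier is itself the geometric structure.
- the geometric series formula — applicable, and directly so.
- telescoping — the terms as presented offer no neighboring cancellation — a telescoping rewrite may exist, but the displayed structure does not hand one over.


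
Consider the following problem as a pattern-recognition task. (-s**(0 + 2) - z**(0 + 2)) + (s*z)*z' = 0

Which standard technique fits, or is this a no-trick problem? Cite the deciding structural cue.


Verdict: the homogeneous substitution — the slope is degree-zero homogeneous: the ratio substitution v = z/s collapses it. A Bernoulli substitution is a fair alternative on this equation directly; the homogeneous reading takes it as given.


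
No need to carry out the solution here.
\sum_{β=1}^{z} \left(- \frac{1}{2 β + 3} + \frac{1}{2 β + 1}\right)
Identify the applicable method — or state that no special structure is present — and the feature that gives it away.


Method: telescoping — the generic term is a one-step difference of \frac{1}{2 β + 1}, so partial sums shortcut to endpoint evaluation.


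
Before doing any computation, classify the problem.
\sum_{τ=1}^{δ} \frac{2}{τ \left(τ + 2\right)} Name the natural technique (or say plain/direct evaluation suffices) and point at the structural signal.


Best approach: telescoping — one partial-fraction pass turns \frac{2}{τ \left(τ + 2\right)} into a shifted difference, and shifted differences telescope.


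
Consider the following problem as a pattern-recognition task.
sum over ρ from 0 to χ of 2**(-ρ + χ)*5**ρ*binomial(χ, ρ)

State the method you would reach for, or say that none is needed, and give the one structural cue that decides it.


Diagnosis: the binomial theorem — binomial coefficients against complementary powers of 5 and 2: recognize the binomial expansion and resum.


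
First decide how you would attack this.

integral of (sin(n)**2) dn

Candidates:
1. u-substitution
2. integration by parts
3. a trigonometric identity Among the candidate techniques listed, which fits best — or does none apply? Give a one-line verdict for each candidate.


Verdict: a trigonometric identity — sin(n)**2 is an even power — the power-reduction identity rewrites it into first-degree cosines.
- u-substitution — no subexpression of the integrand pairs with its own derivative as a factor — individual terms may offer their own substitutions, but any change of variable covering the whole integral would have to be constructed from outside the expression.
- integration by parts: not the natural route: no polynomial-kernel product appears — a recursive parts reduction of the trigonometric product exists, but the identity rewrite is direct.
- a trigonometric identity — a fit — the right tool for this form.


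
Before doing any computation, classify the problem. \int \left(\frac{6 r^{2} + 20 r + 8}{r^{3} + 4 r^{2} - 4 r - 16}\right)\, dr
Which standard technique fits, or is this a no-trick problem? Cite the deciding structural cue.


Technique: partial fractions — a proper rational integrand over the factorable r^{3} + 4 r^{2} - 4 r - 16: partial fractions reduce it to elementary pieces.


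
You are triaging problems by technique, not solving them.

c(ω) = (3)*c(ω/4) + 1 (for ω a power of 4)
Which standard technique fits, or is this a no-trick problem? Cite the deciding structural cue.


Verdict: the master substitution — the argument ω/4 divides the index by 4; the standard ω = 4^m substitution converts it to a constant-shift recurrence.


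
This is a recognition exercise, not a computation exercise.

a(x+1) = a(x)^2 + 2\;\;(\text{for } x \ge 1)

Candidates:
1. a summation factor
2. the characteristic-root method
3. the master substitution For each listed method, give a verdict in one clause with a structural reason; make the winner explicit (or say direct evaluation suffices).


Diagnosis: no special technique — the update rule curves (it is not linear in the unknown sequence), so no superposition-based closed form attaches — iterate or study it directly.
- a summation factor — the recursion is nonlinear — outside the first-order linear family a summation factor addresses.
- the characteristic-root method — the recursion is nonlinear in the sequence values, so no linear-modes ansatz applies.
- the master substitution: the recursive argument is a shift of the index, not a fixed fraction of it.


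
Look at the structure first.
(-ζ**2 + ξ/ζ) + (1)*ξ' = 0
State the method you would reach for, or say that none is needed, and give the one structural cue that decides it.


Diagnosis: a linear integrating factor — the unknown enters only to the first power against a nonzero forcing term — the integrating-factor template applies directly.


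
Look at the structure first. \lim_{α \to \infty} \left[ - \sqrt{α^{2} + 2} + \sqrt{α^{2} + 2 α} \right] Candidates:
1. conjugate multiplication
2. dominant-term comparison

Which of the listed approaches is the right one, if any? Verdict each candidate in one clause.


Technique: conjugate multiplication — this difference gives up after one conjugate multiplication — the radical structure cancels against its conjugate.
- conjugate multiplication — yes — fits the structure here.
- dominant-term comparison: this limit is not decided by comparing leading-term growth at infinity.


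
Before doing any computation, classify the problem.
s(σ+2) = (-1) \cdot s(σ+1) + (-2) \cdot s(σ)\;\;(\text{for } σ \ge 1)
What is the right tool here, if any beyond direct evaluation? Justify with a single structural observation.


Best approach: the characteristic-root method — because shifting σ leaves the equation's coefficients unchanged, exponential trials reduce it to algebra.


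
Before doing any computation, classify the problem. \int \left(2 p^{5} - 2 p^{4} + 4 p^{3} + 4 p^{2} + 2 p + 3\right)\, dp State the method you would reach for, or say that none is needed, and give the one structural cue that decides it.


Method: no special technique — scan for structure and find none: constant multiples of powers of p, integrate directly.


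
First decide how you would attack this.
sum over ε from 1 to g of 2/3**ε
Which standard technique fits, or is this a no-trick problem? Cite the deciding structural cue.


Method: the geometric series formula — consecutive terms stand in a fixed index-free ratio — the geometric sum formula closes it.


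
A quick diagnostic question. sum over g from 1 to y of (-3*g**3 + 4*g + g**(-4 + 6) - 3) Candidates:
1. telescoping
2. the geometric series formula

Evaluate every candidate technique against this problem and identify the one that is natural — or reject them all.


Technique: no special technique — Faulhaber territory: sum each constant-multiple power of g with its closed-form formula, no trick required.
- telescoping: as presented, consecutive terms share no shifted copy to cancel against — no rewrite is on display to change that.
- the geometric series formula: dividing successive terms gives an index-dependent quantity, not a constant.


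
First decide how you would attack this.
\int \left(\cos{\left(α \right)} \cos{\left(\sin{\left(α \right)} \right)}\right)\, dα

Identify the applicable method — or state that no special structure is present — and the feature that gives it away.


Diagnosis: u-substitution — structure check: outer function, inner expression \sin{\left(α \right)}, inner derivative as a factor — the classic u = \sin{\left(α \right)} pattern.


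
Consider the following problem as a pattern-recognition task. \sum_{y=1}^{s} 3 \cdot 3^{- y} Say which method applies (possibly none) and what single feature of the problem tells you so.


Diagnosis: the geometric series formula — consecutive terms stand in a fixed index-free ratio — the geometric sum formula closes it.


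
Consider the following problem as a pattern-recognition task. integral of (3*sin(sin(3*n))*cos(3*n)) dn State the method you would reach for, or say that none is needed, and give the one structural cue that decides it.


Technique: u-substitution — structure check: outer function, inner expression sin(3*n), inner derivative as a factor — the classic u = sin(3*n) pattern.


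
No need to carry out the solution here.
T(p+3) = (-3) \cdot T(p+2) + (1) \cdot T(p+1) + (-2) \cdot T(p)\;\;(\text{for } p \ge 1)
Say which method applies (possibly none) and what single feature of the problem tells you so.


Method: the characteristic-root method — this is the constant-coefficient homogeneous case — the whole solution in p reduces to a polynomial's roots.


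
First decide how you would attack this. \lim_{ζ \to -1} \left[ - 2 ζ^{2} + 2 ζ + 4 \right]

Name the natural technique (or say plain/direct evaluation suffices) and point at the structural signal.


Technique: no special technique — no zero denominators, no indeterminate clash at -1 — substitute and read off the value.


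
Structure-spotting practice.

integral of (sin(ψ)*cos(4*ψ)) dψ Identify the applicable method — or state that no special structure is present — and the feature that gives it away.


Method: a trigonometric identity — the identity turns sin(ψ)*cos(4*ψ) into two lone cosines/sines, each trivially integrable.


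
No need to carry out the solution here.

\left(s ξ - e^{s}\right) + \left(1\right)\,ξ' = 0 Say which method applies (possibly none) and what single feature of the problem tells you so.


Method: a linear integrating factor — linear in the unknown with genuine forcing: multiply through by the exponential of the integrated coefficient and the left side closes into one derivative.


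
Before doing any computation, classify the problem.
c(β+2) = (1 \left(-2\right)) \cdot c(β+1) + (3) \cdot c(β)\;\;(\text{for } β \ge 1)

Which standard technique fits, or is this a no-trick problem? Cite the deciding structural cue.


Best approach: the characteristic-root method — fixed numeric weights on consecutive terms and no forcing term added: the root method in its home territory.


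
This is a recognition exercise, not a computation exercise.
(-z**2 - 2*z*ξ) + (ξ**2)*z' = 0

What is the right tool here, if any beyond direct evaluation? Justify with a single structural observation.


Technique: the homogeneous substitution — the slope is degree-zero homogeneous: the ratio substitution v = z/ξ collapses it. A Bernoulli substitution is a fair alternative on this equation directly; the homogeneous reading takes it as given.


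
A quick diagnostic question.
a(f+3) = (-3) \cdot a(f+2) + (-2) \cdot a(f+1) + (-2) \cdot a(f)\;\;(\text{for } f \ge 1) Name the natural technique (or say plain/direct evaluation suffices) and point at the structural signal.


Best approach: the characteristic-root method — try a geometric ansatz r^f: constant coefficients turn the recurrence into one polynomial equation in r.


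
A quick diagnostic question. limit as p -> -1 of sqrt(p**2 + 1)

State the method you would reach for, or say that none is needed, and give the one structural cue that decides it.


Technique: no special technique — no zero denominators, no indeterminate clash at -1 — substitute and read off the value.


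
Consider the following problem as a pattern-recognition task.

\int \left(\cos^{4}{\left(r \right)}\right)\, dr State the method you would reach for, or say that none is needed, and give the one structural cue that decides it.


Verdict: a trigonometric identity — \cos^{4}{\left(r \right)} is the textbook power-reduction case — identities first, antiderivatives second.


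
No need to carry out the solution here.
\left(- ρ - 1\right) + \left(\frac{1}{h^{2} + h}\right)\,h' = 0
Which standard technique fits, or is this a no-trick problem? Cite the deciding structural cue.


Method: separation of variables — solved for the derivative, the right side splits multiplicatively into a function of each variable alone — divide and integrate each side. Rearranged, this also fits the Bernoulli template directly; separation reads the product structure as given.


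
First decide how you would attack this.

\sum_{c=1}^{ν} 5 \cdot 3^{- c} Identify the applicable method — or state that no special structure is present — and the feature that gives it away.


Technique: the geometric series formula — consecutive terms stand in a fixed index-free ratio — the geometric sum formula closes it.


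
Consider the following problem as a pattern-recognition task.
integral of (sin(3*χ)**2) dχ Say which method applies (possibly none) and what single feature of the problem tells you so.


Method: a trigonometric identity — apply power reduction to sin(3*χ)**2; each application halves the trigonometric degree.


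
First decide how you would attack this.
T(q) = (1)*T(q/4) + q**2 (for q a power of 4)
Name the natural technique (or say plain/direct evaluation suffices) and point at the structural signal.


Diagnosis: the master substitution — the argument shrinks by the factor 4, so measure the index on a logarithmic scale and the recursion becomes a shift.


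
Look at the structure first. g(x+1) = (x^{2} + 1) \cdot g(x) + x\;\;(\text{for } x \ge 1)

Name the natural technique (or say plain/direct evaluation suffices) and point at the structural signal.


Technique: a summation factor — one step of memory with a weight x^{2} + 1 that changes as the index grows — the summation-factor construction is built for this.


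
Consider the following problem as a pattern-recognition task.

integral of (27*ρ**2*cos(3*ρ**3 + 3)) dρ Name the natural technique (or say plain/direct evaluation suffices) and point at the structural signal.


Method: u-substitution — set u = 3*ρ**3 + 3: a constant multiple of its derivative, namely 27*ρ**2, is present as a factor once the integrand is collected, so the du is sitting there waiting.


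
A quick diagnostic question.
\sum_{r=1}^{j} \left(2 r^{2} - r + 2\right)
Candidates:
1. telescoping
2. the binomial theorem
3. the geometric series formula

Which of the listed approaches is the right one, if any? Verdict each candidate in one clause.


Best approach: no special technique — constant-multiple powers of r with no cancellation partners and no common ratio — use the standard power-sum formulas.
- telescoping — the summand is not presented as a shifted difference — a telescoping rewrite may exist, but the displayed structure does not offer one.
- the binomial theorem: no binomial coefficients pair up with complementary powers here.
- the geometric series formula — there is no constant term-to-term ratio.


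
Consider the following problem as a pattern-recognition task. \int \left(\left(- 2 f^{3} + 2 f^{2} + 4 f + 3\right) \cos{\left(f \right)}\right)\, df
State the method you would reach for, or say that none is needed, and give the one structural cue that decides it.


Best approach: integration by parts — - 2 f^{3} + 2 f^{2} + 4 f + 3 dies after finitely many derivatives while \cos{\left(f \right)} cycles under integration — the tabular/parts setup.


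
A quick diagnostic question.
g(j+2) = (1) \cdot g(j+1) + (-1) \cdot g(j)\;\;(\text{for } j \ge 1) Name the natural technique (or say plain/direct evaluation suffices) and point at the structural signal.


Verdict: the characteristic-root method — no index-dependence in the weights and nothing inhomogeneous: classic characteristic-equation setup.


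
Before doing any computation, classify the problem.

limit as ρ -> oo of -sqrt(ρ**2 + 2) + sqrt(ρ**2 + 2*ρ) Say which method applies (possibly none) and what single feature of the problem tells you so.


Best approach: conjugate multiplication — sqrt(ρ**2 + 2*ρ) and sqrt(ρ**2 + 2) both blow up, but their difference is tame once the conjugate rationalizes it.


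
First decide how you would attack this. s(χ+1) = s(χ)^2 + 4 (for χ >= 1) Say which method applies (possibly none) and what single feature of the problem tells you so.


Diagnosis: no special technique — the recurrence is nonlinear in the sequence values; study it directly, no linear machinery applies.


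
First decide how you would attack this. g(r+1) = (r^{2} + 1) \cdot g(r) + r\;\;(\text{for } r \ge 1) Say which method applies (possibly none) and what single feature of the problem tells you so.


Best approach: a summation factor — it is first-order linear but the coefficient r^{2} + 1 depends on the index, so multiply through by a summation factor to telescope it.


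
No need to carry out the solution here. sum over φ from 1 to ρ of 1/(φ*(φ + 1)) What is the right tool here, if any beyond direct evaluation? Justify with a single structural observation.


Diagnosis: telescoping — 1/(φ*(φ + 1)) decomposes into shift-paired simple fractions; the series telescopes to finitely many boundary pieces.


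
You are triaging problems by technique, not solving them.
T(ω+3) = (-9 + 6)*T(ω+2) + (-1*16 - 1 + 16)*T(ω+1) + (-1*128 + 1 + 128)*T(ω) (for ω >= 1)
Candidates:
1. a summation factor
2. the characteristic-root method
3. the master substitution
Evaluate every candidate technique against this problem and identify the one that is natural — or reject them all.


Best approach: the characteristic-root method — linear, homogeneous, constant coefficients: solutions of the form r^ω exist — find the roots of the characteristic polynomial.
- a summation factor — the recurrence reaches back more than one step, outside the first-order family a summation factor normalizes.
- the characteristic-root method — yes — fits the structure here.
- the master substitution — no fixed divisor shrinks the index between calls.


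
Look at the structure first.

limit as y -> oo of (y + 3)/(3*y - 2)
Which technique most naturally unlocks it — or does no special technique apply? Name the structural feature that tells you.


Method: dominant-term comparison — divide through by the highest power of y; every lower-order term dies and the dominant terms decide the limit. Differentiating the expression as a single quotient would eventually settle it as well; matching dominant growth settles it immediately.


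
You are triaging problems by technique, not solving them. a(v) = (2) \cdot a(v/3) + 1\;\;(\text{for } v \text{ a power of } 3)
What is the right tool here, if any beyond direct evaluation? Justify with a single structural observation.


Verdict: the master substitution — treat m = log base 3 of v as the new clock: one recursion step advances m by one while v scales by 3.


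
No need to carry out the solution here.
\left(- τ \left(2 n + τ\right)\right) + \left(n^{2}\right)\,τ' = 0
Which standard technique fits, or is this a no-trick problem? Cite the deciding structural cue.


Diagnosis: the homogeneous substitution — solved for the derivative, the right side is unchanged under scaling n and τ together — it depends only on the ratio τ/n, so substitute a single ratio variable. This doubles as a Bernoulli equation in the unknown as written; the homogeneous route needs no setup at all.


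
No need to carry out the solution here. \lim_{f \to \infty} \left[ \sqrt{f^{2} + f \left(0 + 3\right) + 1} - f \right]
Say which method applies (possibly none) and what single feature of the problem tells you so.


Best approach: conjugate multiplication — \sqrt{f^{2} + f \left(0 + 3\right) + 1} and f both blow up, but their difference is tame once the conjugate rationalizes it.


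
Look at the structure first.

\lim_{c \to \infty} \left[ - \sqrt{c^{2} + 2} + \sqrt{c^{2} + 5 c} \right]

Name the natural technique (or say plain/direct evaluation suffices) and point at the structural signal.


Technique: conjugate multiplication — infinity minus infinity with a radical in play — multiply by the conjugate so the divergences of \sqrt{c^{2} + 5 c} and \sqrt{c^{2} + 2} annihilate.


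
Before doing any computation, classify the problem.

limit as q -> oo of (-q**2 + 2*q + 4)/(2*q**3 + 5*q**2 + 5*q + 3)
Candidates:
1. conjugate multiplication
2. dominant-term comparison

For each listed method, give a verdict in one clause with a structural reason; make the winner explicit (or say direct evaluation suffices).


Diagnosis: dominant-term comparison — growth-rate triage: the leading powers of q decide the limit, everything else is noise.
- conjugate multiplication: no divergent radical difference is present for a conjugate pair to cancel.
- dominant-term comparison: a fit — the right tool for this form.


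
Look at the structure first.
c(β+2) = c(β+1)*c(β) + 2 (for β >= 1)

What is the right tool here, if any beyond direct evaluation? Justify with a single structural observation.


Diagnosis: no special technique — the map from one term to the next is curved, not linear, so linear closed-form machinery does not attach.


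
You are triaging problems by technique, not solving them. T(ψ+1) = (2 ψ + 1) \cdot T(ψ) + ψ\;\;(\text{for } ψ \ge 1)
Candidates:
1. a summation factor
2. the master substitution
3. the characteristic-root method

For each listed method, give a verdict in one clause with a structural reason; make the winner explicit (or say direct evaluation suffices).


Verdict: a summation factor — one step of memory with a weight 2 ψ + 1 that changes as the index grows — the summation-factor construction is built for this.
- a summation factor: a fit — the right tool for this form.
- the master substitution: the recursive argument is a shift of the index, not a fixed fraction of it.
- the characteristic-root method — the coefficients vary with the index, breaking the constant-coefficient structure the method needs.


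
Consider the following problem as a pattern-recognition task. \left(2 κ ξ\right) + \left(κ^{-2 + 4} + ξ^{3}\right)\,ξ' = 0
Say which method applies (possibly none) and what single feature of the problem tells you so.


Technique: the exact-equation method — because the two cross partials coincide, the form is conservative as written — recover its potential in (κ, ξ).


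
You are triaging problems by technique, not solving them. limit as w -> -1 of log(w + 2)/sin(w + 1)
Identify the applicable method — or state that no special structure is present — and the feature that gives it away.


Technique: l'Hôpital's rule (0/0) — substituting -1 gives 0 over 0; differentiate top and bottom once and re-evaluate. A local series expansion at the point resolves it as well; the rule is the packaged version of that step.


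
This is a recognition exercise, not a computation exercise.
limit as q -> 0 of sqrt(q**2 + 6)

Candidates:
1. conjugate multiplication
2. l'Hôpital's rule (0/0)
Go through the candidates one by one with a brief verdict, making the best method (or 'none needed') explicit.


Best approach: no special technique — no vanishing denominator and no indeterminate clash at the point — evaluation is immediate.
- conjugate multiplication: the conjugate move applies to radical differences, which this is not.
- l'Hôpital's rule (0/0): substituting the point produces a determinate value, not a 0 over 0 clash.
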